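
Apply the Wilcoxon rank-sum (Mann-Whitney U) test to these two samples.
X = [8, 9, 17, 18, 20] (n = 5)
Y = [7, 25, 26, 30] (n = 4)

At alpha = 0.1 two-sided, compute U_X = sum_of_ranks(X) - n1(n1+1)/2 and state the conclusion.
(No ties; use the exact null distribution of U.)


Step 1: Combine and sort all 9 observations; assign midranks.
sorted (value, group): (7,Y), (8,X), (9,X), (17,X), (18,X), (20,X), (25,Y), (26,Y), (30,Y)
ranks: 7->1, 8->2, 9->3, 17->4, 18->5, 20->6, 25->7, 26->8, 30->9
Step 2: Rank sum for X: R1 = 2 + 3 + 4 + 5 + 6 = 20.
Step 3: U_X = R1 - n1(n1+1)/2 = 20 - 5*6/2 = 20 - 15 = 5.
       U_Y = n1*n2 - U_X = 20 - 5 = 15.
Step 4: No ties, so the exact null distribution of U (based on enumerating the C(9,5) = 126 equally likely rank assignments) gives the two-sided p-value.
Step 5: p-value = 0.285714; compare to alpha = 0.1. fail to reject H0.

U_X = 5, p = 0.285714, fail to reject H0 at alpha = 0.1.


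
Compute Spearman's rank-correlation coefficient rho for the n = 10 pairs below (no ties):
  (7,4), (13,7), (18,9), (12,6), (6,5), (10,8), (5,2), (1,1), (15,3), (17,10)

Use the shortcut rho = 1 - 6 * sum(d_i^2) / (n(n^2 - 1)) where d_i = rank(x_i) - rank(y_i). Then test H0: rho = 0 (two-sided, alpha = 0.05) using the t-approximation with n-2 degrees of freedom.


Step 1: Rank x and y separately (midranks; no ties here).
rank(x): 7->4, 13->7, 18->10, 12->6, 6->3, 10->5, 5->2, 1->1, 15->8, 17->9
rank(y): 4->4, 7->7, 9->9, 6->6, 5->5, 8->8, 2->2, 1->1, 3->3, 10->10
Step 2: d_i = R_x(i) - R_y(i); compute d_i^2.
  (4-4)^2=0, (7-7)^2=0, (10-9)^2=1, (6-6)^2=0, (3-5)^2=4, (5-8)^2=9, (2-2)^2=0, (1-1)^2=0, (8-3)^2=25, (9-10)^2=1
sum(d^2) = 40.
Step 3: rho = 1 - 6*40 / (10*(10^2 - 1)) = 1 - 240/990 = 0.757576.
Step 4: Under H0, t = rho * sqrt((n-2)/(1-rho^2)) = 3.2827 ~ t(8).
Step 5: Two-sided p-value from the t-distribution with 8 df = 0.011143.
Step 6: alpha = 0.05. reject H0.

rho = 0.7576, p = 0.011143, reject H0 at alpha = 0.05.


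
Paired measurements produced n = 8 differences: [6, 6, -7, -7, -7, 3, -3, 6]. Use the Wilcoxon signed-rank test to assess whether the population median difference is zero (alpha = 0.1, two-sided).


Step 1: Drop any zero differences (none here) and take |d_i|.
|d| = [6, 6, 7, 7, 7, 3, 3, 6]
Step 2: Midrank |d_i| (ties get averaged ranks).
ranks: |6|->4, |6|->4, |7|->7, |7|->7, |7|->7, |3|->1.5, |3|->1.5, |6|->4
Step 3: Attach original signs; sum ranks with positive sign and with negative sign.
W+ = 4 + 4 + 1.5 + 4 = 13.5
W- = 7 + 7 + 7 + 1.5 = 22.5
(Check: W+ + W- = 36 should equal n(n+1)/2 = 36.)
Step 4: Test statistic W = min(W+, W-) = 13.5.
Step 5: Ties in |d|, so use the tie-corrected normal approximation.
        E[W] = n(n+1)/4 = 8*9/4 = 18.
        Tie groups: |d|=3 (t=2), |d|=6 (t=3), |d|=7 (t=3); sum(t^3 - t) = 54.
        Var[W] = n(n+1)(2n+1)/24 - sum(t^3-t)/48 = 1224/24 - 54/48 = 49.875.
        z = (W - E[W]) / sqrt(Var[W]) = (13.5 - 18) / 7.0622 = -0.6372.
        Two-sided p = 2*Phi(z) = 0.523999.
Step 6: alpha = 0.1. fail to reject H0.

W+ = 13.5, W- = 22.5, W = min = 13.5, p = 0.523999, fail to reject H0.


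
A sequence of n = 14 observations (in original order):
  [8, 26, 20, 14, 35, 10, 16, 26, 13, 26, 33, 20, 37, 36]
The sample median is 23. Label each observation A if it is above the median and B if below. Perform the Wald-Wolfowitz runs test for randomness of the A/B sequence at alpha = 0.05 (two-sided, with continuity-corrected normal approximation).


Step 1: Compute median = 23; label A = above, B = below.
Labels in order: BABBABBABAABAA  (n_A = 7, n_B = 7)
Step 2: Count runs R = 10.
Step 3: Under H0 (random ordering), E[R] = 2*n_A*n_B/(n_A+n_B) + 1 = 2*7*7/14 + 1 = 8.0000.
        Var[R] = 2*n_A*n_B*(2*n_A*n_B - n_A - n_B) / ((n_A+n_B)^2 * (n_A+n_B-1)) = 8232/2548 = 3.2308.
        SD[R] = 1.7974.
Step 4: Continuity-corrected z = (R - 0.5 - E[R]) / SD[R] = (10 - 0.5 - 8.0000) / 1.7974 = 0.8345.
Step 5: Two-sided p-value via normal approximation = 2*(1 - Phi(|z|)) = 0.403986.
Step 6: alpha = 0.05. fail to reject H0.

R = 10, z = 0.8345, p = 0.403986, fail to reject H0.


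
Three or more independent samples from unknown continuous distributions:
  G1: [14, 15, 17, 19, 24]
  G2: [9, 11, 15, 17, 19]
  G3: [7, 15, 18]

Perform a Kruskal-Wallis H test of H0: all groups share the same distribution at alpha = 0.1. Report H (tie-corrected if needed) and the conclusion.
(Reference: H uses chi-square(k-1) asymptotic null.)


Step 1: Combine all N = 13 observations and assign midranks.
sorted (value, group, rank): (7,G3,1), (9,G2,2), (11,G2,3), (14,G1,4), (15,G1,6), (15,G2,6), (15,G3,6), (17,G1,8.5), (17,G2,8.5), (18,G3,10), (19,G1,11.5), (19,G2,11.5), (24,G1,13)
Step 2: Sum ranks within each group.
R_1 = 43 (n_1 = 5)
R_2 = 31 (n_2 = 5)
R_3 = 17 (n_3 = 3)
Step 3: H = 12/(N(N+1)) * sum(R_i^2/n_i) - 3(N+1)
     = 12/(13*14) * (43^2/5 + 31^2/5 + 17^2/3) - 3*14
     = 0.065934 * 658.333 - 42
     = 1.406593.
Step 4: Ties present; correction factor C = 1 - 36/(13^3 - 13) = 0.983516. Corrected H = 1.406593 / 0.983516 = 1.430168.
Step 5: Under H0, H ~ chi^2(2); p-value = 0.489151.
Step 6: alpha = 0.1. fail to reject H0.

H = 1.4302, df = 2, p = 0.489151, fail to reject H0.


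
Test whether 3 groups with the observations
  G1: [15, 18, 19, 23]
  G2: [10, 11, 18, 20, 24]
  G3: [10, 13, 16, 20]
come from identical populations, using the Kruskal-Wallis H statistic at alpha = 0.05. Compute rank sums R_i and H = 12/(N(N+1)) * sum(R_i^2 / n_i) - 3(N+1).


Step 1: Combine all N = 13 observations and assign midranks.
sorted (value, group, rank): (10,G2,1.5), (10,G3,1.5), (11,G2,3), (13,G3,4), (15,G1,5), (16,G3,6), (18,G1,7.5), (18,G2,7.5), (19,G1,9), (20,G2,10.5), (20,G3,10.5), (23,G1,12), (24,G2,13)
Step 2: Sum ranks within each group.
R_1 = 33.5 (n_1 = 4)
R_2 = 35.5 (n_2 = 5)
R_3 = 22 (n_3 = 4)
Step 3: H = 12/(N(N+1)) * sum(R_i^2/n_i) - 3(N+1)
     = 12/(13*14) * (33.5^2/4 + 35.5^2/5 + 22^2/4) - 3*14
     = 0.065934 * 653.612 - 42
     = 1.095330.
Step 4: Ties present; correction factor C = 1 - 18/(13^3 - 13) = 0.991758. Corrected H = 1.095330 / 0.991758 = 1.104432.
Step 5: Under H0, H ~ chi^2(2); p-value = 0.575673.
Step 6: alpha = 0.05. fail to reject H0.

H = 1.1044, df = 2, p = 0.575673, fail to reject H0.


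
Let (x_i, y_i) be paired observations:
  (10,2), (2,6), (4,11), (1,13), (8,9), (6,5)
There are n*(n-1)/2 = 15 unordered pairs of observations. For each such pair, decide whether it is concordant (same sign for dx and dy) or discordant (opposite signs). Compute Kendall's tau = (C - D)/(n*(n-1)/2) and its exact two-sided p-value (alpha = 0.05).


Step 1: Enumerate the 15 unordered pairs (i,j) with i<j and classify each by sign(x_j-x_i) * sign(y_j-y_i).
  (1,2):dx=-8,dy=+4->D; (1,3):dx=-6,dy=+9->D; (1,4):dx=-9,dy=+11->D; (1,5):dx=-2,dy=+7->D
  (1,6):dx=-4,dy=+3->D; (2,3):dx=+2,dy=+5->C; (2,4):dx=-1,dy=+7->D; (2,5):dx=+6,dy=+3->C
  (2,6):dx=+4,dy=-1->D; (3,4):dx=-3,dy=+2->D; (3,5):dx=+4,dy=-2->D; (3,6):dx=+2,dy=-6->D
  (4,5):dx=+7,dy=-4->D; (4,6):dx=+5,dy=-8->D; (5,6):dx=-2,dy=-4->C
Step 2: C = 3, D = 12, total pairs = 15.
Step 3: tau = (C - D)/(n(n-1)/2) = (3 - 12)/15 = -0.600000.
Step 4: Exact two-sided p-value (enumerate n! = 720 permutations of y under H0): p = 0.136111.
Step 5: alpha = 0.05. fail to reject H0.

tau_b = -0.6000 (C=3, D=12), p = 0.136111, fail to reject H0.


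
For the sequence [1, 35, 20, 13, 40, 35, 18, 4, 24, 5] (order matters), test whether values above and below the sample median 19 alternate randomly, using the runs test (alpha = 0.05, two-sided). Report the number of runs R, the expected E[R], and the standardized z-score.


Step 1: Compute median = 19; label A = above, B = below.
Labels in order: BAABAABBAB  (n_A = 5, n_B = 5)
Step 2: Count runs R = 7.
Step 3: Under H0 (random ordering), E[R] = 2*n_A*n_B/(n_A+n_B) + 1 = 2*5*5/10 + 1 = 6.0000.
        Var[R] = 2*n_A*n_B*(2*n_A*n_B - n_A - n_B) / ((n_A+n_B)^2 * (n_A+n_B-1)) = 2000/900 = 2.2222.
        SD[R] = 1.4907.
Step 4: Continuity-corrected z = (R - 0.5 - E[R]) / SD[R] = (7 - 0.5 - 6.0000) / 1.4907 = 0.3354.
Step 5: Two-sided p-value via normal approximation = 2*(1 - Phi(|z|)) = 0.737316.
Step 6: alpha = 0.05. fail to reject H0.

R = 7, z = 0.3354, p = 0.737316, fail to reject H0.


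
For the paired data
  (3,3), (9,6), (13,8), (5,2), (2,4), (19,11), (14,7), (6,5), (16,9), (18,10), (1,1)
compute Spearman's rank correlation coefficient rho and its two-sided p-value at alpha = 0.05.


Step 1: Rank x and y separately (midranks; no ties here).
rank(x): 3->3, 9->6, 13->7, 5->4, 2->2, 19->11, 14->8, 6->5, 16->9, 18->10, 1->1
rank(y): 3->3, 6->6, 8->8, 2->2, 4->4, 11->11, 7->7, 5->5, 9->9, 10->10, 1->1
Step 2: d_i = R_x(i) - R_y(i); compute d_i^2.
  (3-3)^2=0, (6-6)^2=0, (7-8)^2=1, (4-2)^2=4, (2-4)^2=4, (11-11)^2=0, (8-7)^2=1, (5-5)^2=0, (9-9)^2=0, (10-10)^2=0, (1-1)^2=0
sum(d^2) = 10.
Step 3: rho = 1 - 6*10 / (11*(11^2 - 1)) = 1 - 60/1320 = 0.954545.
Step 4: Under H0, t = rho * sqrt((n-2)/(1-rho^2)) = 9.6074 ~ t(9).
Step 5: Two-sided p-value from the t-distribution with 9 df = 0.000005.
Step 6: alpha = 0.05. reject H0.

rho = 0.9545, p = 0.000005, reject H0 at alpha = 0.05.


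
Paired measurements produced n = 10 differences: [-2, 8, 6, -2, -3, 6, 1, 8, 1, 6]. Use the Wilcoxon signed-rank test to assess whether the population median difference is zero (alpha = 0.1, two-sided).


Step 1: Drop any zero differences (none here) and take |d_i|.
|d| = [2, 8, 6, 2, 3, 6, 1, 8, 1, 6]
Step 2: Midrank |d_i| (ties get averaged ranks).
ranks: |2|->3.5, |8|->9.5, |6|->7, |2|->3.5, |3|->5, |6|->7, |1|->1.5, |8|->9.5, |1|->1.5, |6|->7
Step 3: Attach original signs; sum ranks with positive sign and with negative sign.
W+ = 9.5 + 7 + 7 + 1.5 + 9.5 + 1.5 + 7 = 43
W- = 3.5 + 3.5 + 5 = 12
(Check: W+ + W- = 55 should equal n(n+1)/2 = 55.)
Step 4: Test statistic W = min(W+, W-) = 12.
Step 5: Ties in |d|, so use the tie-corrected normal approximation.
        E[W] = n(n+1)/4 = 10*11/4 = 27.5.
        Tie groups: |d|=1 (t=2), |d|=2 (t=2), |d|=6 (t=3), |d|=8 (t=2); sum(t^3 - t) = 42.
        Var[W] = n(n+1)(2n+1)/24 - sum(t^3-t)/48 = 2310/24 - 42/48 = 95.375.
        z = (W - E[W]) / sqrt(Var[W]) = (12 - 27.5) / 9.7660 = -1.5871.
        Two-sided p = 2*Phi(z) = 0.112482.
Step 6: alpha = 0.1. fail to reject H0.

W+ = 43, W- = 12, W = min = 12, p = 0.112482, fail to reject H0.


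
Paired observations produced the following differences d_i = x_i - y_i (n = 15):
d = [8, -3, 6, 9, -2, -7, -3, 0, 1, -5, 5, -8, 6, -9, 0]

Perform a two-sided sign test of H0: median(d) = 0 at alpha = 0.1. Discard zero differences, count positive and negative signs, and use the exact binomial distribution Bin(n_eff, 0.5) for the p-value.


Step 1: Discard zero differences. Original n = 15; n_eff = number of nonzero differences = 13.
Nonzero differences (with sign): +8, -3, +6, +9, -2, -7, -3, +1, -5, +5, -8, +6, -9
Step 2: Count signs: positive = 6, negative = 7.
Step 3: Under H0: P(positive) = 0.5, so the number of positives S ~ Bin(13, 0.5).
Step 4: Two-sided exact p-value = sum of Bin(13,0.5) probabilities at or below the observed probability = 1.000000.
Step 5: alpha = 0.1. fail to reject H0.

n_eff = 13, pos = 6, neg = 7, p = 1.000000, fail to reject H0.


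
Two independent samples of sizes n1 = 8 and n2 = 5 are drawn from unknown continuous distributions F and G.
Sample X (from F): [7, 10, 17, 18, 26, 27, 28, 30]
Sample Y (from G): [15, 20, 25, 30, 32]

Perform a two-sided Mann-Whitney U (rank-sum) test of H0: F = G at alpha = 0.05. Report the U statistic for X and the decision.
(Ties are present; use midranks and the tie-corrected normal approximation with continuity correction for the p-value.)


Step 1: Combine and sort all 13 observations; assign midranks.
sorted (value, group): (7,X), (10,X), (15,Y), (17,X), (18,X), (20,Y), (25,Y), (26,X), (27,X), (28,X), (30,X), (30,Y), (32,Y)
ranks: 7->1, 10->2, 15->3, 17->4, 18->5, 20->6, 25->7, 26->8, 27->9, 28->10, 30->11.5, 30->11.5, 32->13
Step 2: Rank sum for X: R1 = 1 + 2 + 4 + 5 + 8 + 9 + 10 + 11.5 = 50.5.
Step 3: U_X = R1 - n1(n1+1)/2 = 50.5 - 8*9/2 = 50.5 - 36 = 14.5.
       U_Y = n1*n2 - U_X = 40 - 14.5 = 25.5.
Step 4: Ties are present, so use the tie-corrected normal approximation (with continuity correction) for the p-value.
Step 5: p-value = 0.463600; compare to alpha = 0.05. fail to reject H0.

U_X = 14.5, p = 0.463600, fail to reject H0 at alpha = 0.05.


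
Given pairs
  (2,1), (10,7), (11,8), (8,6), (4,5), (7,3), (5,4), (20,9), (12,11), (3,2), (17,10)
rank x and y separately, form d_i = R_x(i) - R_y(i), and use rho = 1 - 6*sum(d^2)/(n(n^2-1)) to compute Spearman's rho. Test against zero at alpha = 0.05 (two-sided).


Step 1: Rank x and y separately (midranks; no ties here).
rank(x): 2->1, 10->7, 11->8, 8->6, 4->3, 7->5, 5->4, 20->11, 12->9, 3->2, 17->10
rank(y): 1->1, 7->7, 8->8, 6->6, 5->5, 3->3, 4->4, 9->9, 11->11, 2->2, 10->10
Step 2: d_i = R_x(i) - R_y(i); compute d_i^2.
  (1-1)^2=0, (7-7)^2=0, (8-8)^2=0, (6-6)^2=0, (3-5)^2=4, (5-3)^2=4, (4-4)^2=0, (11-9)^2=4, (9-11)^2=4, (2-2)^2=0, (10-10)^2=0
sum(d^2) = 16.
Step 3: rho = 1 - 6*16 / (11*(11^2 - 1)) = 1 - 96/1320 = 0.927273.
Step 4: Under H0, t = rho * sqrt((n-2)/(1-rho^2)) = 7.4303 ~ t(9).
Step 5: Two-sided p-value from the t-distribution with 9 df = 0.000040.
Step 6: alpha = 0.05. reject H0.

rho = 0.9273, p = 0.000040, reject H0 at alpha = 0.05.


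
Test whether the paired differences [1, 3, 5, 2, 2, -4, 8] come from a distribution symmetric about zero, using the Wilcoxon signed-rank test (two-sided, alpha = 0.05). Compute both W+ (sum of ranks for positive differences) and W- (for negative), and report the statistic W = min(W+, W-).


Step 1: Drop any zero differences (none here) and take |d_i|.
|d| = [1, 3, 5, 2, 2, 4, 8]
Step 2: Midrank |d_i| (ties get averaged ranks).
ranks: |1|->1, |3|->4, |5|->6, |2|->2.5, |2|->2.5, |4|->5, |8|->7
Step 3: Attach original signs; sum ranks with positive sign and with negative sign.
W+ = 1 + 4 + 6 + 2.5 + 2.5 + 7 = 23
W- = 5 = 5
(Check: W+ + W- = 28 should equal n(n+1)/2 = 28.)
Step 4: Test statistic W = min(W+, W-) = 5.
Step 5: Ties in |d|, so use the tie-corrected normal approximation.
        E[W] = n(n+1)/4 = 7*8/4 = 14.
        Tie groups: |d|=2 (t=2); sum(t^3 - t) = 6.
        Var[W] = n(n+1)(2n+1)/24 - sum(t^3-t)/48 = 840/24 - 6/48 = 34.875.
        z = (W - E[W]) / sqrt(Var[W]) = (5 - 14) / 5.9055 = -1.5240.
        Two-sided p = 2*Phi(z) = 0.127508.
Step 6: alpha = 0.05. fail to reject H0.

W+ = 23, W- = 5, W = min = 5, p = 0.127508, fail to reject H0.


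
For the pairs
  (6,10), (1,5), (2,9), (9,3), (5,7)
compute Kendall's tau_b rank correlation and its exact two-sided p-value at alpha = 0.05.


Step 1: Enumerate the 10 unordered pairs (i,j) with i<j and classify each by sign(x_j-x_i) * sign(y_j-y_i).
  (1,2):dx=-5,dy=-5->C; (1,3):dx=-4,dy=-1->C; (1,4):dx=+3,dy=-7->D; (1,5):dx=-1,dy=-3->C
  (2,3):dx=+1,dy=+4->C; (2,4):dx=+8,dy=-2->D; (2,5):dx=+4,dy=+2->C; (3,4):dx=+7,dy=-6->D
  (3,5):dx=+3,dy=-2->D; (4,5):dx=-4,dy=+4->D
Step 2: C = 5, D = 5, total pairs = 10.
Step 3: tau = (C - D)/(n(n-1)/2) = (5 - 5)/10 = 0.000000.
Step 4: Exact two-sided p-value (enumerate n! = 120 permutations of y under H0): p = 1.000000.
Step 5: alpha = 0.05. fail to reject H0.

tau_b = 0.0000 (C=5, D=5), p = 1.000000, fail to reject H0.


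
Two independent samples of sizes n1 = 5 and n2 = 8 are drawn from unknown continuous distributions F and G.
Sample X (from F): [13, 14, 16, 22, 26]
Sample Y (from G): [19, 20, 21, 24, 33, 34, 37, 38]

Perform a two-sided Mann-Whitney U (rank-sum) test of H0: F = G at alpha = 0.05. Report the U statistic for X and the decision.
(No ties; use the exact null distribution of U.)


Step 1: Combine and sort all 13 observations; assign midranks.
sorted (value, group): (13,X), (14,X), (16,X), (19,Y), (20,Y), (21,Y), (22,X), (24,Y), (26,X), (33,Y), (34,Y), (37,Y), (38,Y)
ranks: 13->1, 14->2, 16->3, 19->4, 20->5, 21->6, 22->7, 24->8, 26->9, 33->10, 34->11, 37->12, 38->13
Step 2: Rank sum for X: R1 = 1 + 2 + 3 + 7 + 9 = 22.
Step 3: U_X = R1 - n1(n1+1)/2 = 22 - 5*6/2 = 22 - 15 = 7.
       U_Y = n1*n2 - U_X = 40 - 7 = 33.
Step 4: No ties, so the exact null distribution of U (based on enumerating the C(13,5) = 1287 equally likely rank assignments) gives the two-sided p-value.
Step 5: p-value = 0.065268; compare to alpha = 0.05. fail to reject H0.

U_X = 7, p = 0.065268, fail to reject H0 at alpha = 0.05.


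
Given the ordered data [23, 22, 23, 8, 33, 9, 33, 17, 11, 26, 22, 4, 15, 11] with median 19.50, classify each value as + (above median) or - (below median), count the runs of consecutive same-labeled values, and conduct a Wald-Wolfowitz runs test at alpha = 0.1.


Step 1: Compute median = 19.50; label A = above, B = below.
Labels in order: AAABABABBAABBB  (n_A = 7, n_B = 7)
Step 2: Count runs R = 8.
Step 3: Under H0 (random ordering), E[R] = 2*n_A*n_B/(n_A+n_B) + 1 = 2*7*7/14 + 1 = 8.0000.
        Var[R] = 2*n_A*n_B*(2*n_A*n_B - n_A - n_B) / ((n_A+n_B)^2 * (n_A+n_B-1)) = 8232/2548 = 3.2308.
        SD[R] = 1.7974.
Step 4: R = E[R], so z = 0 with no continuity correction.
Step 5: Two-sided p-value via normal approximation = 2*(1 - Phi(|z|)) = 1.000000.
Step 6: alpha = 0.1. fail to reject H0.

R = 8, z = 0.0000, p = 1.000000, fail to reject H0.


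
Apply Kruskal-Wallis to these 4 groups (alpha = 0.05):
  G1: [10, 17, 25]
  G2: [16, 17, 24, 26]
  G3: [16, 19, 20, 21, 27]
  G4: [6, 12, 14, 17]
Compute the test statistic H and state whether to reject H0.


Step 1: Combine all N = 16 observations and assign midranks.
sorted (value, group, rank): (6,G4,1), (10,G1,2), (12,G4,3), (14,G4,4), (16,G2,5.5), (16,G3,5.5), (17,G1,8), (17,G2,8), (17,G4,8), (19,G3,10), (20,G3,11), (21,G3,12), (24,G2,13), (25,G1,14), (26,G2,15), (27,G3,16)
Step 2: Sum ranks within each group.
R_1 = 24 (n_1 = 3)
R_2 = 41.5 (n_2 = 4)
R_3 = 54.5 (n_3 = 5)
R_4 = 16 (n_4 = 4)
Step 3: H = 12/(N(N+1)) * sum(R_i^2/n_i) - 3(N+1)
     = 12/(16*17) * (24^2/3 + 41.5^2/4 + 54.5^2/5 + 16^2/4) - 3*17
     = 0.044118 * 1280.61 - 51
     = 5.497610.
Step 4: Ties present; correction factor C = 1 - 30/(16^3 - 16) = 0.992647. Corrected H = 5.497610 / 0.992647 = 5.538333.
Step 5: Under H0, H ~ chi^2(3); p-value = 0.136364.
Step 6: alpha = 0.05. fail to reject H0.

H = 5.5383, df = 3, p = 0.136364, fail to reject H0.


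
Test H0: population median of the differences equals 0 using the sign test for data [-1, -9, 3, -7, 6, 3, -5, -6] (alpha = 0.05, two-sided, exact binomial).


Step 1: Discard zero differences. Original n = 8; n_eff = number of nonzero differences = 8.
Nonzero differences (with sign): -1, -9, +3, -7, +6, +3, -5, -6
Step 2: Count signs: positive = 3, negative = 5.
Step 3: Under H0: P(positive) = 0.5, so the number of positives S ~ Bin(8, 0.5).
Step 4: Two-sided exact p-value = sum of Bin(8,0.5) probabilities at or below the observed probability = 0.726562.
Step 5: alpha = 0.05. fail to reject H0.

n_eff = 8, pos = 3, neg = 5, p = 0.726562, fail to reject H0.


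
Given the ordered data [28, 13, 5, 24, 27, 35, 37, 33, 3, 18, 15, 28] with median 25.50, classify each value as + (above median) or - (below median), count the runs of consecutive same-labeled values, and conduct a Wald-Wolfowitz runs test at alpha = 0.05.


Step 1: Compute median = 25.50; label A = above, B = below.
Labels in order: ABBBAAAABBBA  (n_A = 6, n_B = 6)
Step 2: Count runs R = 5.
Step 3: Under H0 (random ordering), E[R] = 2*n_A*n_B/(n_A+n_B) + 1 = 2*6*6/12 + 1 = 7.0000.
        Var[R] = 2*n_A*n_B*(2*n_A*n_B - n_A - n_B) / ((n_A+n_B)^2 * (n_A+n_B-1)) = 4320/1584 = 2.7273.
        SD[R] = 1.6514.
Step 4: Continuity-corrected z = (R + 0.5 - E[R]) / SD[R] = (5 + 0.5 - 7.0000) / 1.6514 = -0.9083.
Step 5: Two-sided p-value via normal approximation = 2*(1 - Phi(|z|)) = 0.363722.
Step 6: alpha = 0.05. fail to reject H0.

R = 5, z = -0.9083, p = 0.363722, fail to reject H0.


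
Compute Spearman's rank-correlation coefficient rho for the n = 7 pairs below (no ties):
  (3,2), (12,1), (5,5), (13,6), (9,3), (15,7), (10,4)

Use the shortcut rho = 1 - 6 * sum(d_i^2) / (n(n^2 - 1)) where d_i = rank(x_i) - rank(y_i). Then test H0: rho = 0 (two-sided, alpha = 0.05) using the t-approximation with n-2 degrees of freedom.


Step 1: Rank x and y separately (midranks; no ties here).
rank(x): 3->1, 12->5, 5->2, 13->6, 9->3, 15->7, 10->4
rank(y): 2->2, 1->1, 5->5, 6->6, 3->3, 7->7, 4->4
Step 2: d_i = R_x(i) - R_y(i); compute d_i^2.
  (1-2)^2=1, (5-1)^2=16, (2-5)^2=9, (6-6)^2=0, (3-3)^2=0, (7-7)^2=0, (4-4)^2=0
sum(d^2) = 26.
Step 3: rho = 1 - 6*26 / (7*(7^2 - 1)) = 1 - 156/336 = 0.535714.
Step 4: Under H0, t = rho * sqrt((n-2)/(1-rho^2)) = 1.4186 ~ t(5).
Step 5: Two-sided p-value from the t-distribution with 5 df = 0.215217.
Step 6: alpha = 0.05. fail to reject H0.

rho = 0.5357, p = 0.215217, fail to reject H0 at alpha = 0.05.


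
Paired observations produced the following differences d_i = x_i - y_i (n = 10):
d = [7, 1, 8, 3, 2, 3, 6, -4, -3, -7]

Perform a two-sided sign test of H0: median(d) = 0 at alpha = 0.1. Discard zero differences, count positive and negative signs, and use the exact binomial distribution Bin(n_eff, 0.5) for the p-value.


Step 1: Discard zero differences. Original n = 10; n_eff = number of nonzero differences = 10.
Nonzero differences (with sign): +7, +1, +8, +3, +2, +3, +6, -4, -3, -7
Step 2: Count signs: positive = 7, negative = 3.
Step 3: Under H0: P(positive) = 0.5, so the number of positives S ~ Bin(10, 0.5).
Step 4: Two-sided exact p-value = sum of Bin(10,0.5) probabilities at or below the observed probability = 0.343750.
Step 5: alpha = 0.1. fail to reject H0.

n_eff = 10, pos = 7, neg = 3, p = 0.343750, fail to reject H0.


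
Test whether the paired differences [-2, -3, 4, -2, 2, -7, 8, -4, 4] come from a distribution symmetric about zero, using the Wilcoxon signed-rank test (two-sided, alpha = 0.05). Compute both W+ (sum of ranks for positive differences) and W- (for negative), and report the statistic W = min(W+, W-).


Step 1: Drop any zero differences (none here) and take |d_i|.
|d| = [2, 3, 4, 2, 2, 7, 8, 4, 4]
Step 2: Midrank |d_i| (ties get averaged ranks).
ranks: |2|->2, |3|->4, |4|->6, |2|->2, |2|->2, |7|->8, |8|->9, |4|->6, |4|->6
Step 3: Attach original signs; sum ranks with positive sign and with negative sign.
W+ = 6 + 2 + 9 + 6 = 23
W- = 2 + 4 + 2 + 8 + 6 = 22
(Check: W+ + W- = 45 should equal n(n+1)/2 = 45.)
Step 4: Test statistic W = min(W+, W-) = 22.
Step 5: Ties in |d|, so use the tie-corrected normal approximation.
        E[W] = n(n+1)/4 = 9*10/4 = 22.5.
        Tie groups: |d|=2 (t=3), |d|=4 (t=3); sum(t^3 - t) = 48.
        Var[W] = n(n+1)(2n+1)/24 - sum(t^3-t)/48 = 1710/24 - 48/48 = 70.25.
        z = (W - E[W]) / sqrt(Var[W]) = (22 - 22.5) / 8.3815 = -0.0597.
        Two-sided p = 2*Phi(z) = 0.952430.
Step 6: alpha = 0.05. fail to reject H0.

W+ = 23, W- = 22, W = min = 22, p = 0.952430, fail to reject H0.


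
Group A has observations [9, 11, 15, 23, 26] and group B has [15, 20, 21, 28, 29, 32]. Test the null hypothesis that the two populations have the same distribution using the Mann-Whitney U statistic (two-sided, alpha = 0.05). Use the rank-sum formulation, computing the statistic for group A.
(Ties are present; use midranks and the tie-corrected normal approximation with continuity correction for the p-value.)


Step 1: Combine and sort all 11 observations; assign midranks.
sorted (value, group): (9,X), (11,X), (15,X), (15,Y), (20,Y), (21,Y), (23,X), (26,X), (28,Y), (29,Y), (32,Y)
ranks: 9->1, 11->2, 15->3.5, 15->3.5, 20->5, 21->6, 23->7, 26->8, 28->9, 29->10, 32->11
Step 2: Rank sum for X: R1 = 1 + 2 + 3.5 + 7 + 8 = 21.5.
Step 3: U_X = R1 - n1(n1+1)/2 = 21.5 - 5*6/2 = 21.5 - 15 = 6.5.
       U_Y = n1*n2 - U_X = 30 - 6.5 = 23.5.
Step 4: Ties are present, so use the tie-corrected normal approximation (with continuity correction) for the p-value.
Step 5: p-value = 0.143215; compare to alpha = 0.05. fail to reject H0.

U_X = 6.5, p = 0.143215, fail to reject H0 at alpha = 0.05.


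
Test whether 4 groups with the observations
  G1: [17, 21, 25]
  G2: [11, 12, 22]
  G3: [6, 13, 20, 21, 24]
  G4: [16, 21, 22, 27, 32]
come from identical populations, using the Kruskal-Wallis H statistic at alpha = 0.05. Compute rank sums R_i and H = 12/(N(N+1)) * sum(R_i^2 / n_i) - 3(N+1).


Step 1: Combine all N = 16 observations and assign midranks.
sorted (value, group, rank): (6,G3,1), (11,G2,2), (12,G2,3), (13,G3,4), (16,G4,5), (17,G1,6), (20,G3,7), (21,G1,9), (21,G3,9), (21,G4,9), (22,G2,11.5), (22,G4,11.5), (24,G3,13), (25,G1,14), (27,G4,15), (32,G4,16)
Step 2: Sum ranks within each group.
R_1 = 29 (n_1 = 3)
R_2 = 16.5 (n_2 = 3)
R_3 = 34 (n_3 = 5)
R_4 = 56.5 (n_4 = 5)
Step 3: H = 12/(N(N+1)) * sum(R_i^2/n_i) - 3(N+1)
     = 12/(16*17) * (29^2/3 + 16.5^2/3 + 34^2/5 + 56.5^2/5) - 3*17
     = 0.044118 * 1240.73 - 51
     = 3.738235.
Step 4: Ties present; correction factor C = 1 - 30/(16^3 - 16) = 0.992647. Corrected H = 3.738235 / 0.992647 = 3.765926.
Step 5: Under H0, H ~ chi^2(3); p-value = 0.287874.
Step 6: alpha = 0.05. fail to reject H0.

H = 3.7659, df = 3, p = 0.287874, fail to reject H0.


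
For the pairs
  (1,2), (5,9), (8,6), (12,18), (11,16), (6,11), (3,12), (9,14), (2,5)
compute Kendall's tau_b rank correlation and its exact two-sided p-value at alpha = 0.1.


Step 1: Enumerate the 36 unordered pairs (i,j) with i<j and classify each by sign(x_j-x_i) * sign(y_j-y_i).
  (1,2):dx=+4,dy=+7->C; (1,3):dx=+7,dy=+4->C; (1,4):dx=+11,dy=+16->C; (1,5):dx=+10,dy=+14->C
  (1,6):dx=+5,dy=+9->C; (1,7):dx=+2,dy=+10->C; (1,8):dx=+8,dy=+12->C; (1,9):dx=+1,dy=+3->C
  (2,3):dx=+3,dy=-3->D; (2,4):dx=+7,dy=+9->C; (2,5):dx=+6,dy=+7->C; (2,6):dx=+1,dy=+2->C
  (2,7):dx=-2,dy=+3->D; (2,8):dx=+4,dy=+5->C; (2,9):dx=-3,dy=-4->C; (3,4):dx=+4,dy=+12->C
  (3,5):dx=+3,dy=+10->C; (3,6):dx=-2,dy=+5->D; (3,7):dx=-5,dy=+6->D; (3,8):dx=+1,dy=+8->C
  (3,9):dx=-6,dy=-1->C; (4,5):dx=-1,dy=-2->C; (4,6):dx=-6,dy=-7->C; (4,7):dx=-9,dy=-6->C
  (4,8):dx=-3,dy=-4->C; (4,9):dx=-10,dy=-13->C; (5,6):dx=-5,dy=-5->C; (5,7):dx=-8,dy=-4->C
  (5,8):dx=-2,dy=-2->C; (5,9):dx=-9,dy=-11->C; (6,7):dx=-3,dy=+1->D; (6,8):dx=+3,dy=+3->C
  (6,9):dx=-4,dy=-6->C; (7,8):dx=+6,dy=+2->C; (7,9):dx=-1,dy=-7->C; (8,9):dx=-7,dy=-9->C
Step 2: C = 31, D = 5, total pairs = 36.
Step 3: tau = (C - D)/(n(n-1)/2) = (31 - 5)/36 = 0.722222.
Step 4: Exact two-sided p-value (enumerate n! = 362880 permutations of y under H0): p = 0.005886.
Step 5: alpha = 0.1. reject H0.

tau_b = 0.7222 (C=31, D=5), p = 0.005886, reject H0.


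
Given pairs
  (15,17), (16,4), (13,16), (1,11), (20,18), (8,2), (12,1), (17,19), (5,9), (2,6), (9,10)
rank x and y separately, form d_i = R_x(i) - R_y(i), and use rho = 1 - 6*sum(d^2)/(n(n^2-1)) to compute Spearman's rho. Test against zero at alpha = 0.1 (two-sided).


Step 1: Rank x and y separately (midranks; no ties here).
rank(x): 15->8, 16->9, 13->7, 1->1, 20->11, 8->4, 12->6, 17->10, 5->3, 2->2, 9->5
rank(y): 17->9, 4->3, 16->8, 11->7, 18->10, 2->2, 1->1, 19->11, 9->5, 6->4, 10->6
Step 2: d_i = R_x(i) - R_y(i); compute d_i^2.
  (8-9)^2=1, (9-3)^2=36, (7-8)^2=1, (1-7)^2=36, (11-10)^2=1, (4-2)^2=4, (6-1)^2=25, (10-11)^2=1, (3-5)^2=4, (2-4)^2=4, (5-6)^2=1
sum(d^2) = 114.
Step 3: rho = 1 - 6*114 / (11*(11^2 - 1)) = 1 - 684/1320 = 0.481818.
Step 4: Under H0, t = rho * sqrt((n-2)/(1-rho^2)) = 1.6496 ~ t(9).
Step 5: Two-sided p-value from the t-distribution with 9 df = 0.133434.
Step 6: alpha = 0.1. fail to reject H0.

rho = 0.4818, p = 0.133434, fail to reject H0 at alpha = 0.1.


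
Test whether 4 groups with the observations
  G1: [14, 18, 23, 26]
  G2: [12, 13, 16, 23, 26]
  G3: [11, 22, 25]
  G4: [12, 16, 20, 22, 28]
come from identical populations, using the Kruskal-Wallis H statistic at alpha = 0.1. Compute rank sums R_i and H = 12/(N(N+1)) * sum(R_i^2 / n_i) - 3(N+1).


Step 1: Combine all N = 17 observations and assign midranks.
sorted (value, group, rank): (11,G3,1), (12,G2,2.5), (12,G4,2.5), (13,G2,4), (14,G1,5), (16,G2,6.5), (16,G4,6.5), (18,G1,8), (20,G4,9), (22,G3,10.5), (22,G4,10.5), (23,G1,12.5), (23,G2,12.5), (25,G3,14), (26,G1,15.5), (26,G2,15.5), (28,G4,17)
Step 2: Sum ranks within each group.
R_1 = 41 (n_1 = 4)
R_2 = 41 (n_2 = 5)
R_3 = 25.5 (n_3 = 3)
R_4 = 45.5 (n_4 = 5)
Step 3: H = 12/(N(N+1)) * sum(R_i^2/n_i) - 3(N+1)
     = 12/(17*18) * (41^2/4 + 41^2/5 + 25.5^2/3 + 45.5^2/5) - 3*18
     = 0.039216 * 1387.25 - 54
     = 0.401961.
Step 4: Ties present; correction factor C = 1 - 30/(17^3 - 17) = 0.993873. Corrected H = 0.401961 / 0.993873 = 0.404439.
Step 5: Under H0, H ~ chi^2(3); p-value = 0.939324.
Step 6: alpha = 0.1. fail to reject H0.

H = 0.4044, df = 3, p = 0.939324, fail to reject H0.


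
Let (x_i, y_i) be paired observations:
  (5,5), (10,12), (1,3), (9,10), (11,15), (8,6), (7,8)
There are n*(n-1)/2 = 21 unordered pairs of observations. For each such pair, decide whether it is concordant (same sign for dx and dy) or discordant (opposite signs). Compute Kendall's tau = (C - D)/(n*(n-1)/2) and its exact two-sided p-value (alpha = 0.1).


Step 1: Enumerate the 21 unordered pairs (i,j) with i<j and classify each by sign(x_j-x_i) * sign(y_j-y_i).
  (1,2):dx=+5,dy=+7->C; (1,3):dx=-4,dy=-2->C; (1,4):dx=+4,dy=+5->C; (1,5):dx=+6,dy=+10->C
  (1,6):dx=+3,dy=+1->C; (1,7):dx=+2,dy=+3->C; (2,3):dx=-9,dy=-9->C; (2,4):dx=-1,dy=-2->C
  (2,5):dx=+1,dy=+3->C; (2,6):dx=-2,dy=-6->C; (2,7):dx=-3,dy=-4->C; (3,4):dx=+8,dy=+7->C
  (3,5):dx=+10,dy=+12->C; (3,6):dx=+7,dy=+3->C; (3,7):dx=+6,dy=+5->C; (4,5):dx=+2,dy=+5->C
  (4,6):dx=-1,dy=-4->C; (4,7):dx=-2,dy=-2->C; (5,6):dx=-3,dy=-9->C; (5,7):dx=-4,dy=-7->C
  (6,7):dx=-1,dy=+2->D
Step 2: C = 20, D = 1, total pairs = 21.
Step 3: tau = (C - D)/(n(n-1)/2) = (20 - 1)/21 = 0.904762.
Step 4: Exact two-sided p-value (enumerate n! = 5040 permutations of y under H0): p = 0.002778.
Step 5: alpha = 0.1. reject H0.

tau_b = 0.9048 (C=20, D=1), p = 0.002778, reject H0.


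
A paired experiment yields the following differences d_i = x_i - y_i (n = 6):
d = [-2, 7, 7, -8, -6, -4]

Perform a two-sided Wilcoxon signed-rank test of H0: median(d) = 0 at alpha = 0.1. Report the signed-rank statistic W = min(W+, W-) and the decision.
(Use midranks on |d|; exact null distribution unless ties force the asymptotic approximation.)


Step 1: Drop any zero differences (none here) and take |d_i|.
|d| = [2, 7, 7, 8, 6, 4]
Step 2: Midrank |d_i| (ties get averaged ranks).
ranks: |2|->1, |7|->4.5, |7|->4.5, |8|->6, |6|->3, |4|->2
Step 3: Attach original signs; sum ranks with positive sign and with negative sign.
W+ = 4.5 + 4.5 = 9
W- = 1 + 6 + 3 + 2 = 12
(Check: W+ + W- = 21 should equal n(n+1)/2 = 21.)
Step 4: Test statistic W = min(W+, W-) = 9.
Step 5: Ties in |d|, so use the tie-corrected normal approximation.
        E[W] = n(n+1)/4 = 6*7/4 = 10.5.
        Tie groups: |d|=7 (t=2); sum(t^3 - t) = 6.
        Var[W] = n(n+1)(2n+1)/24 - sum(t^3-t)/48 = 546/24 - 6/48 = 22.625.
        z = (W - E[W]) / sqrt(Var[W]) = (9 - 10.5) / 4.7566 = -0.3154.
        Two-sided p = 2*Phi(z) = 0.752494.
Step 6: alpha = 0.1. fail to reject H0.

W+ = 9, W- = 12, W = min = 9, p = 0.752494, fail to reject H0.


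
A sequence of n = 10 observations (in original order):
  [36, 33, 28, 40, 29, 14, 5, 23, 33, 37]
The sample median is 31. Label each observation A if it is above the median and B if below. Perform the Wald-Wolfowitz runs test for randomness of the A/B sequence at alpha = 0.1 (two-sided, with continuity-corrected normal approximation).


Step 1: Compute median = 31; label A = above, B = below.
Labels in order: AABABBBBAA  (n_A = 5, n_B = 5)
Step 2: Count runs R = 5.
Step 3: Under H0 (random ordering), E[R] = 2*n_A*n_B/(n_A+n_B) + 1 = 2*5*5/10 + 1 = 6.0000.
        Var[R] = 2*n_A*n_B*(2*n_A*n_B - n_A - n_B) / ((n_A+n_B)^2 * (n_A+n_B-1)) = 2000/900 = 2.2222.
        SD[R] = 1.4907.
Step 4: Continuity-corrected z = (R + 0.5 - E[R]) / SD[R] = (5 + 0.5 - 6.0000) / 1.4907 = -0.3354.
Step 5: Two-sided p-value via normal approximation = 2*(1 - Phi(|z|)) = 0.737316.
Step 6: alpha = 0.1. fail to reject H0.

R = 5, z = -0.3354, p = 0.737316, fail to reject H0.


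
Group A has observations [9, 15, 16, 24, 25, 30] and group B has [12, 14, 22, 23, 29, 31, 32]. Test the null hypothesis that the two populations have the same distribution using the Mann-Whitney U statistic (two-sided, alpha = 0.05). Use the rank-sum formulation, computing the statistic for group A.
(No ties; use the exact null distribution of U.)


Step 1: Combine and sort all 13 observations; assign midranks.
sorted (value, group): (9,X), (12,Y), (14,Y), (15,X), (16,X), (22,Y), (23,Y), (24,X), (25,X), (29,Y), (30,X), (31,Y), (32,Y)
ranks: 9->1, 12->2, 14->3, 15->4, 16->5, 22->6, 23->7, 24->8, 25->9, 29->10, 30->11, 31->12, 32->13
Step 2: Rank sum for X: R1 = 1 + 4 + 5 + 8 + 9 + 11 = 38.
Step 3: U_X = R1 - n1(n1+1)/2 = 38 - 6*7/2 = 38 - 21 = 17.
       U_Y = n1*n2 - U_X = 42 - 17 = 25.
Step 4: No ties, so the exact null distribution of U (based on enumerating the C(13,6) = 1716 equally likely rank assignments) gives the two-sided p-value.
Step 5: p-value = 0.628205; compare to alpha = 0.05. fail to reject H0.

U_X = 17, p = 0.628205, fail to reject H0 at alpha = 0.05.


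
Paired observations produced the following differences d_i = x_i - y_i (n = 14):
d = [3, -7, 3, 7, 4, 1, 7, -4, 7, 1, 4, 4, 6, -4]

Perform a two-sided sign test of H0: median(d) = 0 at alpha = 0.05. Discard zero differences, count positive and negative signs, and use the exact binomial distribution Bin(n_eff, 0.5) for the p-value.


Step 1: Discard zero differences. Original n = 14; n_eff = number of nonzero differences = 14.
Nonzero differences (with sign): +3, -7, +3, +7, +4, +1, +7, -4, +7, +1, +4, +4, +6, -4
Step 2: Count signs: positive = 11, negative = 3.
Step 3: Under H0: P(positive) = 0.5, so the number of positives S ~ Bin(14, 0.5).
Step 4: Two-sided exact p-value = sum of Bin(14,0.5) probabilities at or below the observed probability = 0.057373.
Step 5: alpha = 0.05. fail to reject H0.

n_eff = 14, pos = 11, neg = 3, p = 0.057373, fail to reject H0.


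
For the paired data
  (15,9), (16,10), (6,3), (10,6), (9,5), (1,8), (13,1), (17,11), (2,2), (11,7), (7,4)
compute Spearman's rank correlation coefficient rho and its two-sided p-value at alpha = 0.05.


Step 1: Rank x and y separately (midranks; no ties here).
rank(x): 15->9, 16->10, 6->3, 10->6, 9->5, 1->1, 13->8, 17->11, 2->2, 11->7, 7->4
rank(y): 9->9, 10->10, 3->3, 6->6, 5->5, 8->8, 1->1, 11->11, 2->2, 7->7, 4->4
Step 2: d_i = R_x(i) - R_y(i); compute d_i^2.
  (9-9)^2=0, (10-10)^2=0, (3-3)^2=0, (6-6)^2=0, (5-5)^2=0, (1-8)^2=49, (8-1)^2=49, (11-11)^2=0, (2-2)^2=0, (7-7)^2=0, (4-4)^2=0
sum(d^2) = 98.
Step 3: rho = 1 - 6*98 / (11*(11^2 - 1)) = 1 - 588/1320 = 0.554545.
Step 4: Under H0, t = rho * sqrt((n-2)/(1-rho^2)) = 1.9992 ~ t(9).
Step 5: Two-sided p-value from the t-distribution with 9 df = 0.076652.
Step 6: alpha = 0.05. fail to reject H0.

rho = 0.5545, p = 0.076652, fail to reject H0 at alpha = 0.05.


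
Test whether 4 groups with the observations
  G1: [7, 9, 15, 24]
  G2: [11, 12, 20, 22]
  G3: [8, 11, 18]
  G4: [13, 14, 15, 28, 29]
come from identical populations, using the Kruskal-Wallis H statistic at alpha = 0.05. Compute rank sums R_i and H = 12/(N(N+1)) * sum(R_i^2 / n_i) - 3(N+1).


Step 1: Combine all N = 16 observations and assign midranks.
sorted (value, group, rank): (7,G1,1), (8,G3,2), (9,G1,3), (11,G2,4.5), (11,G3,4.5), (12,G2,6), (13,G4,7), (14,G4,8), (15,G1,9.5), (15,G4,9.5), (18,G3,11), (20,G2,12), (22,G2,13), (24,G1,14), (28,G4,15), (29,G4,16)
Step 2: Sum ranks within each group.
R_1 = 27.5 (n_1 = 4)
R_2 = 35.5 (n_2 = 4)
R_3 = 17.5 (n_3 = 3)
R_4 = 55.5 (n_4 = 5)
Step 3: H = 12/(N(N+1)) * sum(R_i^2/n_i) - 3(N+1)
     = 12/(16*17) * (27.5^2/4 + 35.5^2/4 + 17.5^2/3 + 55.5^2/5) - 3*17
     = 0.044118 * 1222.26 - 51
     = 2.923162.
Step 4: Ties present; correction factor C = 1 - 12/(16^3 - 16) = 0.997059. Corrected H = 2.923162 / 0.997059 = 2.931785.
Step 5: Under H0, H ~ chi^2(3); p-value = 0.402263.
Step 6: alpha = 0.05. fail to reject H0.

H = 2.9318, df = 3, p = 0.402263, fail to reject H0.


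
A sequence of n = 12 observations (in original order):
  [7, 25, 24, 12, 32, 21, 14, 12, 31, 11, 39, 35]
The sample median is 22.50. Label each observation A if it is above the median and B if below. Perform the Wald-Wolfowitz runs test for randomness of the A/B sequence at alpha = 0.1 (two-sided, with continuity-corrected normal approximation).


Step 1: Compute median = 22.50; label A = above, B = below.
Labels in order: BAABABBBABAA  (n_A = 6, n_B = 6)
Step 2: Count runs R = 8.
Step 3: Under H0 (random ordering), E[R] = 2*n_A*n_B/(n_A+n_B) + 1 = 2*6*6/12 + 1 = 7.0000.
        Var[R] = 2*n_A*n_B*(2*n_A*n_B - n_A - n_B) / ((n_A+n_B)^2 * (n_A+n_B-1)) = 4320/1584 = 2.7273.
        SD[R] = 1.6514.
Step 4: Continuity-corrected z = (R - 0.5 - E[R]) / SD[R] = (8 - 0.5 - 7.0000) / 1.6514 = 0.3028.
Step 5: Two-sided p-value via normal approximation = 2*(1 - Phi(|z|)) = 0.762069.
Step 6: alpha = 0.1. fail to reject H0.

R = 8, z = 0.3028, p = 0.762069, fail to reject H0.


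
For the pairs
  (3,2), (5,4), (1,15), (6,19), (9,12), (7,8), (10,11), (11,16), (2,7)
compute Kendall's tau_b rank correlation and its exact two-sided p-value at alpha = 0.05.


Step 1: Enumerate the 36 unordered pairs (i,j) with i<j and classify each by sign(x_j-x_i) * sign(y_j-y_i).
  (1,2):dx=+2,dy=+2->C; (1,3):dx=-2,dy=+13->D; (1,4):dx=+3,dy=+17->C; (1,5):dx=+6,dy=+10->C
  (1,6):dx=+4,dy=+6->C; (1,7):dx=+7,dy=+9->C; (1,8):dx=+8,dy=+14->C; (1,9):dx=-1,dy=+5->D
  (2,3):dx=-4,dy=+11->D; (2,4):dx=+1,dy=+15->C; (2,5):dx=+4,dy=+8->C; (2,6):dx=+2,dy=+4->C
  (2,7):dx=+5,dy=+7->C; (2,8):dx=+6,dy=+12->C; (2,9):dx=-3,dy=+3->D; (3,4):dx=+5,dy=+4->C
  (3,5):dx=+8,dy=-3->D; (3,6):dx=+6,dy=-7->D; (3,7):dx=+9,dy=-4->D; (3,8):dx=+10,dy=+1->C
  (3,9):dx=+1,dy=-8->D; (4,5):dx=+3,dy=-7->D; (4,6):dx=+1,dy=-11->D; (4,7):dx=+4,dy=-8->D
  (4,8):dx=+5,dy=-3->D; (4,9):dx=-4,dy=-12->C; (5,6):dx=-2,dy=-4->C; (5,7):dx=+1,dy=-1->D
  (5,8):dx=+2,dy=+4->C; (5,9):dx=-7,dy=-5->C; (6,7):dx=+3,dy=+3->C; (6,8):dx=+4,dy=+8->C
  (6,9):dx=-5,dy=-1->C; (7,8):dx=+1,dy=+5->C; (7,9):dx=-8,dy=-4->C; (8,9):dx=-9,dy=-9->C
Step 2: C = 23, D = 13, total pairs = 36.
Step 3: tau = (C - D)/(n(n-1)/2) = (23 - 13)/36 = 0.277778.
Step 4: Exact two-sided p-value (enumerate n! = 362880 permutations of y under H0): p = 0.358488.
Step 5: alpha = 0.05. fail to reject H0.

tau_b = 0.2778 (C=23, D=13), p = 0.358488, fail to reject H0.


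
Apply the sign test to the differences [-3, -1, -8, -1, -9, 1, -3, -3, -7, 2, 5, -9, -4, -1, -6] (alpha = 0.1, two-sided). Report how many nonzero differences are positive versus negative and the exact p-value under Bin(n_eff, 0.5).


Step 1: Discard zero differences. Original n = 15; n_eff = number of nonzero differences = 15.
Nonzero differences (with sign): -3, -1, -8, -1, -9, +1, -3, -3, -7, +2, +5, -9, -4, -1, -6
Step 2: Count signs: positive = 3, negative = 12.
Step 3: Under H0: P(positive) = 0.5, so the number of positives S ~ Bin(15, 0.5).
Step 4: Two-sided exact p-value = sum of Bin(15,0.5) probabilities at or below the observed probability = 0.035156.
Step 5: alpha = 0.1. reject H0.

n_eff = 15, pos = 3, neg = 12, p = 0.035156, reject H0.


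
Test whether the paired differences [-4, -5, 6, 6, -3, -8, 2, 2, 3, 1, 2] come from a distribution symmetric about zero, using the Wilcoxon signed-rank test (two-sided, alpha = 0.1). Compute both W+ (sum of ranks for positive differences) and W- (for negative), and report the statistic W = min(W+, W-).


Step 1: Drop any zero differences (none here) and take |d_i|.
|d| = [4, 5, 6, 6, 3, 8, 2, 2, 3, 1, 2]
Step 2: Midrank |d_i| (ties get averaged ranks).
ranks: |4|->7, |5|->8, |6|->9.5, |6|->9.5, |3|->5.5, |8|->11, |2|->3, |2|->3, |3|->5.5, |1|->1, |2|->3
Step 3: Attach original signs; sum ranks with positive sign and with negative sign.
W+ = 9.5 + 9.5 + 3 + 3 + 5.5 + 1 + 3 = 34.5
W- = 7 + 8 + 5.5 + 11 = 31.5
(Check: W+ + W- = 66 should equal n(n+1)/2 = 66.)
Step 4: Test statistic W = min(W+, W-) = 31.5.
Step 5: Ties in |d|, so use the tie-corrected normal approximation.
        E[W] = n(n+1)/4 = 11*12/4 = 33.
        Tie groups: |d|=2 (t=3), |d|=3 (t=2), |d|=6 (t=2); sum(t^3 - t) = 36.
        Var[W] = n(n+1)(2n+1)/24 - sum(t^3-t)/48 = 3036/24 - 36/48 = 125.75.
        z = (W - E[W]) / sqrt(Var[W]) = (31.5 - 33) / 11.2138 = -0.1338.
        Two-sided p = 2*Phi(z) = 0.893590.
Step 6: alpha = 0.1. fail to reject H0.

W+ = 34.5, W- = 31.5, W = min = 31.5, p = 0.893590, fail to reject H0.
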